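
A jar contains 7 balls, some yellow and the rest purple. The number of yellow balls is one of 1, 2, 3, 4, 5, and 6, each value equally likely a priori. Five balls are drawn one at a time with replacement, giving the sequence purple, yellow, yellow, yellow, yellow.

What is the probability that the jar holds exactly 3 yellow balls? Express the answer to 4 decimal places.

0.0870

For each hypothesis, P(data | H) works out to: P(data | r = 1) = (6/7)(1/7)(1/7)(1/7)(1/7) = 0.00035699; P(data | r = 2) = (5/7)(2/7)(2/7)(2/7)(2/7) = 0.0047599; P(data | r = 3) = (4/7)(3/7)(3/7)(3/7)(3/7) = 0.019278; P(data | r = 4) = (3/7)(4/7)(4/7)(4/7)(4/7) = 0.045695; P(data | r = 5) = (2/7)(5/7)(5/7)(5/7)(5/7) = 0.074374; P(data | r = 6) = (1/7)(6/7)(6/7)(6/7)(6/7) = 0.077111.
The prior-weighted likelihoods are 1/6 · 0.00035699 = 5.9499e-05, 1/6 · 0.0047599 = 0.00079332, 1/6 · 0.019278 = 0.0032129, 1/6 · 0.045695 = 0.0076159, 1/6 · 0.074374 = 0.012396, 1/6 · 0.077111 = 0.012852; these sum to 0.036929.
Therefore the posterior P(r = 3 | data) = (0.0032129) / (0.036929) = 0.087003.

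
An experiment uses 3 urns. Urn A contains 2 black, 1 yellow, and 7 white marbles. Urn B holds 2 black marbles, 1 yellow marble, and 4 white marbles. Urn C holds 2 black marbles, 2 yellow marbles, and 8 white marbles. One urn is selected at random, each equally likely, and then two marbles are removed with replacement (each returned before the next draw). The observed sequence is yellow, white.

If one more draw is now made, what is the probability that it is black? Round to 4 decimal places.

Compute the likelihood of the observed sequence for each case: P(data | urn A) = (1/10)(7/10) = 0.07; P(data | urn B) = (1/7)(4/7) = 0.081633; P(data | urn C) = (2/12)(8/12) = 0.11111.
The prior-weighted likelihoods are 1/3 · 0.07 = 0.023333, 1/3 · 0.081633 = 0.027211, 1/3 · 0.11111 = 0.037037; these sum to 0.087581.
Normalising, the posterior is P(urn A | data) = 0.26642, P(urn B | data) = 0.31069, P(urn C | data) = 0.42289.
The predictive probability is P(black next | data) = (1/5)(0.26642) + (2/7)(0.31069) + (1/6)(0.42289) = 0.21253.

0.2125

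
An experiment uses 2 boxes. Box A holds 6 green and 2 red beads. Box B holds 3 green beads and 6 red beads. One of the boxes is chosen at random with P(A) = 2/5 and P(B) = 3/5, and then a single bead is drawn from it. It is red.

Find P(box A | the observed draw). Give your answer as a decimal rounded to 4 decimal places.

0.2000

For each hypothesis, P(data | H) works out to: P(data | box A) = (2/8) = 1/4; P(data | box B) = (6/9) = 2/3.
Multiplying each by its prior: 2/5 · 1/4 = 1/10, 3/5 · 2/3 = 2/5; these sum to 1/2.
By Bayes' rule, P(box A | data) = (1/10) / (1/2) = 1/5.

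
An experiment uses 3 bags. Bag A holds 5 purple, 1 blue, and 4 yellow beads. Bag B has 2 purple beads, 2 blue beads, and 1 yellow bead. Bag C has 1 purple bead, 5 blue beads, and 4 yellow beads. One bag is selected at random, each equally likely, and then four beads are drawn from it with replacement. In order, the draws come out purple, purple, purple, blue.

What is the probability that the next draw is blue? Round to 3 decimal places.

0.304

For each hypothesis, P(data | H) works out to: P(data | bag A) = (5/10)(5/10)(5/10)(1/10) = 0.0125; P(data | bag B) = (2/5)(2/5)(2/5)(2/5) = 0.0256; P(data | bag C) = (1/10)(1/10)(1/10)(5/10) = 0.0005.
Weighting by the prior gives 1/3 · 0.0125 = 0.0041667, 1/3 · 0.0256 = 0.0085333, 1/3 · 0.0005 = 0.00016667; summing to 0.012867.
Dividing through by the total gives posterior P(bag A | data) = 0.32383, P(bag B | data) = 0.66321, P(bag C | data) = 0.012953.
Averaging over the posterior, P(blue next | data) = (1/10)(0.32383) + (2/5)(0.66321) + (1/2)(0.012953) = 0.30415.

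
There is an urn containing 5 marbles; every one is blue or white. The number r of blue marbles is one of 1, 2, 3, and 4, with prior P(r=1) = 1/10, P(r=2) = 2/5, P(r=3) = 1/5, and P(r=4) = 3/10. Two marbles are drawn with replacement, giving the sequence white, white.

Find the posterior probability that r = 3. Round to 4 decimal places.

0.1270

The likelihood of the observed sequence under each hypothesis: P(data | r = 1) = (4/5)(4/5) = 16/25; P(data | r = 2) = (3/5)(3/5) = 9/25; P(data | r = 3) = (2/5)(2/5) = 4/25; P(data | r = 4) = (1/5)(1/5) = 1/25.
The prior-weighted likelihoods are 1/10 · 16/25 = 8/125, 2/5 · 9/25 = 18/125, 1/5 · 4/25 = 4/125, 3/10 · 1/25 = 3/250; these sum to 63/250.
Therefore the posterior P(r = 3 | data) = (4/125) / (63/250) = 8/63.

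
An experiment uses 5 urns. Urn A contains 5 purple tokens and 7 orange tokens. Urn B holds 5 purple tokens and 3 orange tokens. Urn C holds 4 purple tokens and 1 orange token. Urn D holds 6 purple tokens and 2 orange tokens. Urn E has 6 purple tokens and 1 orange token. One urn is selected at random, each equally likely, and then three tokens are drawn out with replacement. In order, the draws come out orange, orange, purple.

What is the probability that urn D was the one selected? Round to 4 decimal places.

The likelihood of the observed sequence under each hypothesis: P(data | urn A) = (7/12)(7/12)(5/12) = 0.14178; P(data | urn B) = (3/8)(3/8)(5/8) = 0.087891; P(data | urn C) = (1/5)(1/5)(4/5) = 0.032; P(data | urn D) = (2/8)(2/8)(6/8) = 0.046875; P(data | urn E) = (1/7)(1/7)(6/7) = 0.017493.
Weighting by the prior gives 1/5 · 0.14178 = 0.028356, 1/5 · 0.087891 = 0.017578, 1/5 · 0.032 = 0.0064, 1/5 · 0.046875 = 0.009375, 1/5 · 0.017493 = 0.0034985; with total 0.065208.
So P(urn D | data) = (0.009375) / (0.065208) = 0.14377.

0.1438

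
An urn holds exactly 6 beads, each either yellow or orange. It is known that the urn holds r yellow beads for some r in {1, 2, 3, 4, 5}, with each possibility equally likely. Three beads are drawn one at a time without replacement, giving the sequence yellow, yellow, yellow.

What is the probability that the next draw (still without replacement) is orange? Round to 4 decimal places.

0.4667

Compute the likelihood of the observed sequence for each case: P(data | r = 1) = (1/6)(0/5) = 0; P(data | r = 2) = (2/6)(1/5)(0/4) = 0; P(data | r = 3) = (3/6)(2/5)(1/4) = 1/20; P(data | r = 4) = (4/6)(3/5)(2/4) = 1/5; P(data | r = 5) = (5/6)(4/5)(3/4) = 1/2.
The prior-weighted likelihoods are 1/5 · 0 = 0, 1/5 · 0 = 0, 1/5 · 1/20 = 1/100, 1/5 · 1/5 = 1/25, 1/5 · 1/2 = 1/10; these sum to 3/20.
Normalising, the posterior is P(r = 1 | data) = 0, P(r = 2 | data) = 0, P(r = 3 | data) = 1/15, P(r = 4 | data) = 4/15, P(r = 5 | data) = 2/3.
The predictive probability is P(orange next | data) = (1)(1/15) + (2/3)(4/15) + (1/3)(2/3) = 7/15.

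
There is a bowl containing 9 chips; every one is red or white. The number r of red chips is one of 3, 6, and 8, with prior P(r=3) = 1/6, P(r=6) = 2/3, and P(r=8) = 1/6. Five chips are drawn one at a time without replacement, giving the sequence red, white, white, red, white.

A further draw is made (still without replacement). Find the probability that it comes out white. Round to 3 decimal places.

0.375

Compute the likelihood of the observed sequence for each case: P(data | r = 3) = (3/9)(6/8)(5/7)(2/6)(4/5) = 1/21; P(data | r = 6) = (6/9)(3/8)(2/7)(5/6)(1/5) = 1/84; P(data | r = 8) = (8/9)(1/8)(0/7) = 0.
Weighting by the prior gives 1/6 · 1/21 = 1/126, 2/3 · 1/84 = 1/126, 1/6 · 0 = 0; these sum to 1/63.
The posterior is then P(r = 3 | data) = 1/2, P(r = 6 | data) = 1/2, P(r = 8 | data) = 0.
The predictive probability is P(white next | data) = (3/4)(1/2) + (0)(1/2) = 3/8.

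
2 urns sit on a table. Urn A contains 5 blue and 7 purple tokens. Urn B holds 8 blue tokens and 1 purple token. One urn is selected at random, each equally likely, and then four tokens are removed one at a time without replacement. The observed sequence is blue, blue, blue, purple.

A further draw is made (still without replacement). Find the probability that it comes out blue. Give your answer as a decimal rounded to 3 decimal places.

For each hypothesis, P(data | H) works out to: P(data | urn A) = (5/12)(4/11)(3/10)(7/9) = 7/198; P(data | urn B) = (8/9)(7/8)(6/7)(1/6) = 1/9.
Multiplying each by its prior: 1/2 · 7/198 = 7/396, 1/2 · 1/9 = 1/18; with total 29/396.
Normalising, the posterior is P(urn A | data) = 7/29, P(urn B | data) = 22/29.
Averaging over the posterior, P(blue next | data) = (1/4)(7/29) + (1)(22/29) = 95/116.

0.819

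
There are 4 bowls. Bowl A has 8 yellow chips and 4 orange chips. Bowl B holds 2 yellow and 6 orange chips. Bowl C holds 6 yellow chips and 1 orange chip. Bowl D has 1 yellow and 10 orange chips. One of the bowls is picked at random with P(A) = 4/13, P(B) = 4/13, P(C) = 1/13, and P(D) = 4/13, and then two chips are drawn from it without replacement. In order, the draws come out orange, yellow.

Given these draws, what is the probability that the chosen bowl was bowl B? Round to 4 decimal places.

The likelihood of the observed sequence under each hypothesis: P(data | bowl A) = (4/12)(8/11) = 8/33; P(data | bowl B) = (6/8)(2/7) = 3/14; P(data | bowl C) = (1/7)(6/6) = 1/7; P(data | bowl D) = (10/11)(1/10) = 1/11.
Weighting by the prior gives 4/13 · 8/33 = 32/429, 4/13 · 3/14 = 6/91, 1/13 · 1/7 = 1/91, 4/13 · 1/11 = 4/143; summing to 7/39.
Therefore the posterior P(bowl B | data) = (6/91) / (7/39) = 18/49.

0.3673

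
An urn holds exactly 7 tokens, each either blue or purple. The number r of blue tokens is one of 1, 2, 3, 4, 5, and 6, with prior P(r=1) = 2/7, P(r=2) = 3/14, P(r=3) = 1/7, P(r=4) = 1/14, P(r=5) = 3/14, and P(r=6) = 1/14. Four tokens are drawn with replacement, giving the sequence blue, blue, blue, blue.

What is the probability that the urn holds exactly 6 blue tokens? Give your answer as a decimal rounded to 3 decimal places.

For each hypothesis, P(data | H) works out to: P(data | r = 1) = (1/7)(1/7)(1/7)(1/7) = 0.00041649; P(data | r = 2) = (2/7)(2/7)(2/7)(2/7) = 0.0066639; P(data | r = 3) = (3/7)(3/7)(3/7)(3/7) = 0.033736; P(data | r = 4) = (4/7)(4/7)(4/7)(4/7) = 0.10662; P(data | r = 5) = (5/7)(5/7)(5/7)(5/7) = 0.26031; P(data | r = 6) = (6/7)(6/7)(6/7)(6/7) = 0.53978.
Weighting by the prior gives 2/7 · 0.00041649 = 0.000119, 3/14 · 0.0066639 = 0.001428, 1/7 · 0.033736 = 0.0048194, 1/14 · 0.10662 = 0.0076159, 3/14 · 0.26031 = 0.05578, 1/14 · 0.53978 = 0.038555; with total 0.10832.
Hence P(r = 6 | data) = (0.038555) / (0.10832) = 0.35595.

0.356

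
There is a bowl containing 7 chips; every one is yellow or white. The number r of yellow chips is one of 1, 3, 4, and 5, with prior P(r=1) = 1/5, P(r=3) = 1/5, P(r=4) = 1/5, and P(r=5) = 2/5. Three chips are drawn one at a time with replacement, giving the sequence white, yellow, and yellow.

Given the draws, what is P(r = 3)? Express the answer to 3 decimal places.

0.189

Under each hypothesis, the probability of the observed sequence is: P(data | r = 1) = (6/7)(1/7)(1/7) = 0.017493; P(data | r = 3) = (4/7)(3/7)(3/7) = 0.10496; P(data | r = 4) = (3/7)(4/7)(4/7) = 0.13994; P(data | r = 5) = (2/7)(5/7)(5/7) = 0.14577.
Multiplying each by its prior: 1/5 · 0.017493 = 0.0034985, 1/5 · 0.10496 = 0.020991, 1/5 · 0.13994 = 0.027988, 2/5 · 0.14577 = 0.058309; summing to 0.11079.
Hence P(r = 3 | data) = (0.020991) / (0.11079) = 0.18947.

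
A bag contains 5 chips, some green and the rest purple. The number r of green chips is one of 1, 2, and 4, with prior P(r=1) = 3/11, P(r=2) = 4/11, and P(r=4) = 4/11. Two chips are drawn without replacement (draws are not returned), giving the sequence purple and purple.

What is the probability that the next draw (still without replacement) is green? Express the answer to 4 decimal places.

0.4667

Under each hypothesis, the probability of the observed sequence is: P(data | r = 1) = (4/5)(3/4) = 3/5; P(data | r = 2) = (3/5)(2/4) = 3/10; P(data | r = 4) = (1/5)(0/4) = 0.
The prior-weighted likelihoods are 3/11 · 3/5 = 9/55, 4/11 · 3/10 = 6/55, 4/11 · 0 = 0; these sum to 3/11.
Dividing through by the total gives posterior P(r = 1 | data) = 3/5, P(r = 2 | data) = 2/5, P(r = 4 | data) = 0.
Averaging over the posterior, P(green next | data) = (1/3)(3/5) + (2/3)(2/5) = 7/15.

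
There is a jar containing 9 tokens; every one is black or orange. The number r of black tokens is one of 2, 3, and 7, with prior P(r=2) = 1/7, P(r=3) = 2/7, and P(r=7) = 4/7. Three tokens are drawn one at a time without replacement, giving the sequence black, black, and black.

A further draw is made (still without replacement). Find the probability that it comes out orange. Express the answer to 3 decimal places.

0.343

Under each hypothesis, the probability of the observed sequence is: P(data | r = 2) = (2/9)(1/8)(0/7) = 0; P(data | r = 3) = (3/9)(2/8)(1/7) = 1/84; P(data | r = 7) = (7/9)(6/8)(5/7) = 5/12.
Weighting by the prior gives 1/7 · 0 = 0, 2/7 · 1/84 = 1/294, 4/7 · 5/12 = 5/21; these sum to 71/294.
The posterior is then P(r = 2 | data) = 0, P(r = 3 | data) = 1/71, P(r = 7 | data) = 70/71.
The predictive probability is P(orange next | data) = (1)(1/71) + (1/3)(70/71) = 73/213.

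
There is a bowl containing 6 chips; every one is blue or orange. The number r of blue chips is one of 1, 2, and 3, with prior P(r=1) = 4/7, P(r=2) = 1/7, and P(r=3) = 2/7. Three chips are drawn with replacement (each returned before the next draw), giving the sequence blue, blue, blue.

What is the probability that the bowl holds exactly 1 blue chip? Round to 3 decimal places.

0.061

Under each hypothesis, the probability of the observed sequence is: P(data | r = 1) = (1/6)(1/6)(1/6) = 1/216; P(data | r = 2) = (2/6)(2/6)(2/6) = 1/27; P(data | r = 3) = (3/6)(3/6)(3/6) = 1/8.
Multiplying each by its prior: 4/7 · 1/216 = 1/378, 1/7 · 1/27 = 1/189, 2/7 · 1/8 = 1/28; with total 11/252.
Hence P(r = 1 | data) = (1/378) / (11/252) = 2/33.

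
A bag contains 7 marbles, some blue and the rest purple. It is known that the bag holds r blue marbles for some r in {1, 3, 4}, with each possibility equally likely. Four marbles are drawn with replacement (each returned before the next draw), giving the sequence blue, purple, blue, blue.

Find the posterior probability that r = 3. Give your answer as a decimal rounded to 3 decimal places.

0.353

Compute the likelihood of the observed sequence for each case: P(data | r = 1) = (1/7)(6/7)(1/7)(1/7) = 0.002499; P(data | r = 3) = (3/7)(4/7)(3/7)(3/7) = 0.044981; P(data | r = 4) = (4/7)(3/7)(4/7)(4/7) = 0.079967.
Weighting by the prior gives 1/3 · 0.002499 = 0.00083299, 1/3 · 0.044981 = 0.014994, 1/3 · 0.079967 = 0.026656; these sum to 0.042482.
Therefore the posterior P(r = 3 | data) = (0.014994) / (0.042482) = 0.35294.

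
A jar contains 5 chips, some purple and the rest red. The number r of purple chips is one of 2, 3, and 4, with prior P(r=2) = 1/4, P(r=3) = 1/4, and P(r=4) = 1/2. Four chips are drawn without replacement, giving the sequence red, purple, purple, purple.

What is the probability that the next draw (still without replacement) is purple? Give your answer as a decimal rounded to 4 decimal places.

0.8000

Under each hypothesis, the probability of the observed sequence is: P(data | r = 2) = (3/5)(2/4)(1/3)(0/2) = 0; P(data | r = 3) = (2/5)(3/4)(2/3)(1/2) = 1/10; P(data | r = 4) = (1/5)(4/4)(3/3)(2/2) = 1/5.
Multiplying each by its prior: 1/4 · 0 = 0, 1/4 · 1/10 = 1/40, 1/2 · 1/5 = 1/10; with total 1/8.
Normalising, the posterior is P(r = 2 | data) = 0, P(r = 3 | data) = 1/5, P(r = 4 | data) = 4/5.
Averaging over the posterior, P(purple next | data) = (0)(1/5) + (1)(4/5) = 4/5.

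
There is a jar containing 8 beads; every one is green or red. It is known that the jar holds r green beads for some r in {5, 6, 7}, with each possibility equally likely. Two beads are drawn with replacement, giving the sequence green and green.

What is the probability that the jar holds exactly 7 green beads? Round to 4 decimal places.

The likelihood of the observed sequence under each hypothesis: P(data | r = 5) = (5/8)(5/8) = 25/64; P(data | r = 6) = (6/8)(6/8) = 9/16; P(data | r = 7) = (7/8)(7/8) = 49/64.
Multiplying each by its prior: 1/3 · 25/64 = 25/192, 1/3 · 9/16 = 3/16, 1/3 · 49/64 = 49/192; summing to 55/96.
Hence P(r = 7 | data) = (49/192) / (55/96) = 49/110.

0.4455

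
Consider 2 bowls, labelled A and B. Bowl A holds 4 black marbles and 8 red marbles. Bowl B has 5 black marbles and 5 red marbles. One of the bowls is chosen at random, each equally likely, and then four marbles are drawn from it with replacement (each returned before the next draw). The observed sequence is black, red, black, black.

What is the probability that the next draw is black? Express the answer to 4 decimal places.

0.4528

Compute the likelihood of the observed sequence for each case: P(data | bowl A) = (4/12)(8/12)(4/12)(4/12) = 0.024691; P(data | bowl B) = (5/10)(5/10)(5/10)(5/10) = 0.0625.
Weighting by the prior gives 1/2 · 0.024691 = 0.012346, 1/2 · 0.0625 = 0.03125; with total 0.043596.
Dividing through by the total gives posterior P(bowl A | data) = 0.28319, P(bowl B | data) = 0.71681.
The predictive probability is P(black next | data) = (1/3)(0.28319) + (1/2)(0.71681) = 0.4528.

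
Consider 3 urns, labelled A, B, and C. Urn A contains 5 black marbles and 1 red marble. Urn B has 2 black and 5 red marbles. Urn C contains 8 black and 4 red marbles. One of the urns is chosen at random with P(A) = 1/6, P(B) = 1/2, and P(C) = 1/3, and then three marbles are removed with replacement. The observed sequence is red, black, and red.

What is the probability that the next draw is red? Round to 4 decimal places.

0.6007

Under each hypothesis, the probability of the observed sequence is: P(data | urn A) = (1/6)(5/6)(1/6) = 0.023148; P(data | urn B) = (5/7)(2/7)(5/7) = 0.14577; P(data | urn C) = (4/12)(8/12)(4/12) = 0.074074.
Multiplying each by its prior: 1/6 · 0.023148 = 0.003858, 1/2 · 0.14577 = 0.072886, 1/3 · 0.074074 = 0.024691; these sum to 0.10144.
Normalising, the posterior is P(urn A | data) = 0.038034, P(urn B | data) = 0.71855, P(urn C | data) = 0.24342.
So P(red next | data) = Σ P(red next | H) P(H | data) = (1/6)(0.038034) + (5/7)(0.71855) + (1/3)(0.24342) = 0.60073.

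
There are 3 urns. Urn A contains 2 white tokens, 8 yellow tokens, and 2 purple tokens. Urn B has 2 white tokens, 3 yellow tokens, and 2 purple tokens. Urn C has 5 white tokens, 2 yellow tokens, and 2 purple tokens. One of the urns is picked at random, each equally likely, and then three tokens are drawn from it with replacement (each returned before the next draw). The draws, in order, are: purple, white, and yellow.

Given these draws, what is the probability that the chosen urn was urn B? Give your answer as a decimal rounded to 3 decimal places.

For each hypothesis, P(data | H) works out to: P(data | urn A) = (2/12)(2/12)(8/12) = 0.018519; P(data | urn B) = (2/7)(2/7)(3/7) = 0.034985; P(data | urn C) = (2/9)(5/9)(2/9) = 0.027435.
Weighting by the prior gives 1/3 · 0.018519 = 0.0061728, 1/3 · 0.034985 = 0.011662, 1/3 · 0.027435 = 0.0091449; summing to 0.02698.
By Bayes' rule, P(urn B | data) = (0.011662) / (0.02698) = 0.43225.

0.432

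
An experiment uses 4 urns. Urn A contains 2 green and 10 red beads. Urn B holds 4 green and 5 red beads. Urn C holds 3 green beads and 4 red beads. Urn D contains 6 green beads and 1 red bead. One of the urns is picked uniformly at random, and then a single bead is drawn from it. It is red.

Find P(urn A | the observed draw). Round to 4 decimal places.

0.3962

The likelihood of this draw under each hypothesis: P(data | urn A) = (10/12) = 5/6; P(data | urn B) = (5/9) = 5/9; P(data | urn C) = (4/7) = 4/7; P(data | urn D) = (1/7) = 1/7.
The prior-weighted likelihoods are 1/4 · 5/6 = 5/24, 1/4 · 5/9 = 5/36, 1/4 · 4/7 = 1/7, 1/4 · 1/7 = 1/28; these sum to 265/504.
Therefore the posterior P(urn A | data) = (5/24) / (265/504) = 21/53.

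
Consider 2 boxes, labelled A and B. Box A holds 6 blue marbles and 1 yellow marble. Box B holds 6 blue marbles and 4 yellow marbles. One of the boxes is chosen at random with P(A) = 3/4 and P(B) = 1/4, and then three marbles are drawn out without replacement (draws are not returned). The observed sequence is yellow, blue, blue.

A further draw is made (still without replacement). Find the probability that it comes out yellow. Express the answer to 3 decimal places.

Compute the likelihood of the observed sequence for each case: P(data | box A) = (1/7)(6/6)(5/5) = 1/7; P(data | box B) = (4/10)(6/9)(5/8) = 1/6.
Weighting by the prior gives 3/4 · 1/7 = 3/28, 1/4 · 1/6 = 1/24; with total 25/168.
Dividing through by the total gives posterior P(box A | data) = 18/25, P(box B | data) = 7/25.
Averaging over the posterior, P(yellow next | data) = (0)(18/25) + (3/7)(7/25) = 3/25.

0.120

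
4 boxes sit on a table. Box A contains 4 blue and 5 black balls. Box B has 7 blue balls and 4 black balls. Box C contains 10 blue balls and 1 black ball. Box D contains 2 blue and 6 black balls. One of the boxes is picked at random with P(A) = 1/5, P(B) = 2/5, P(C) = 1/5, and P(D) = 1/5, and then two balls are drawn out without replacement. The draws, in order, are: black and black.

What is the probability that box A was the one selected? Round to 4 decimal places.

For each hypothesis, P(data | H) works out to: P(data | box A) = (5/9)(4/8) = 0.27778; P(data | box B) = (4/11)(3/10) = 0.10909; P(data | box C) = (1/11)(0/10) = 0; P(data | box D) = (6/8)(5/7) = 0.53571.
Multiplying each by its prior: 1/5 · 0.27778 = 0.055556, 2/5 · 0.10909 = 0.043636, 1/5 · 0 = 0, 1/5 · 0.53571 = 0.10714; summing to 0.20633.
Therefore the posterior P(box A | data) = (0.055556) / (0.20633) = 0.26925.

0.2692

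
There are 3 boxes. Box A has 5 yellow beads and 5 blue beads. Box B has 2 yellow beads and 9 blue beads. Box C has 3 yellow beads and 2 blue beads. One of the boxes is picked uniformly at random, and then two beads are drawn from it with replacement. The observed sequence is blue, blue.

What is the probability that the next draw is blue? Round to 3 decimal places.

Under each hypothesis, the probability of the observed sequence is: P(data | box A) = (5/10)(5/10) = 0.25; P(data | box B) = (9/11)(9/11) = 0.66942; P(data | box C) = (2/5)(2/5) = 0.16.
Weighting by the prior gives 1/3 · 0.25 = 0.083333, 1/3 · 0.66942 = 0.22314, 1/3 · 0.16 = 0.053333; summing to 0.35981.
The posterior is then P(box A | data) = 0.23161, P(box B | data) = 0.62017, P(box C | data) = 0.14823.
The predictive probability is P(blue next | data) = (1/2)(0.23161) + (9/11)(0.62017) + (2/5)(0.14823) = 0.6825.

0.683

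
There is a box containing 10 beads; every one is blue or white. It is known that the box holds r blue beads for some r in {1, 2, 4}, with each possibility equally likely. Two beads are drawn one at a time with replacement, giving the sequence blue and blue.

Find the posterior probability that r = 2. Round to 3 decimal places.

Under each hypothesis, the probability of the observed sequence is: P(data | r = 1) = (1/10)(1/10) = 1/100; P(data | r = 2) = (2/10)(2/10) = 1/25; P(data | r = 4) = (4/10)(4/10) = 4/25.
Weighting by the prior gives 1/3 · 1/100 = 1/300, 1/3 · 1/25 = 1/75, 1/3 · 4/25 = 4/75; summing to 7/100.
Therefore the posterior P(r = 2 | data) = (1/75) / (7/100) = 4/21.

0.190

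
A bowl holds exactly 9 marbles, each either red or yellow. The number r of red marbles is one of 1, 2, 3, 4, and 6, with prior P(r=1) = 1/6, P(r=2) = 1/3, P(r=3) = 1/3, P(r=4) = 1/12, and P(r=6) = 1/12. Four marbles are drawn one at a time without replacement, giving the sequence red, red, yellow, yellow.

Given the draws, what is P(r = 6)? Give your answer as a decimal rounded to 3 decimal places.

For each hypothesis, P(data | H) works out to: P(data | r = 1) = (1/9)(0/8) = 0; P(data | r = 2) = (2/9)(1/8)(7/7)(6/6) = 0.027778; P(data | r = 3) = (3/9)(2/8)(6/7)(5/6) = 0.059524; P(data | r = 4) = (4/9)(3/8)(5/7)(4/6) = 0.079365; P(data | r = 6) = (6/9)(5/8)(3/7)(2/6) = 0.059524.
The prior-weighted likelihoods are 1/6 · 0 = 0, 1/3 · 0.027778 = 0.0092593, 1/3 · 0.059524 = 0.019841, 1/12 · 0.079365 = 0.0066138, 1/12 · 0.059524 = 0.0049603; these sum to 0.040675.
Therefore the posterior P(r = 6 | data) = (0.0049603) / (0.040675) = 0.12195.

0.122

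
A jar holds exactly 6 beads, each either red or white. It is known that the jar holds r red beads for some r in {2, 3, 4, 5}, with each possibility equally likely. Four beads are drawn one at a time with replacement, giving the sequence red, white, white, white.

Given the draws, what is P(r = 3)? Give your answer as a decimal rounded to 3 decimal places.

0.329

The likelihood of the observed sequence under each hypothesis: P(data | r = 2) = (2/6)(4/6)(4/6)(4/6) = 0.098765; P(data | r = 3) = (3/6)(3/6)(3/6)(3/6) = 0.0625; P(data | r = 4) = (4/6)(2/6)(2/6)(2/6) = 0.024691; P(data | r = 5) = (5/6)(1/6)(1/6)(1/6) = 0.003858.
Weighting by the prior gives 1/4 · 0.098765 = 0.024691, 1/4 · 0.0625 = 0.015625, 1/4 · 0.024691 = 0.0061728, 1/4 · 0.003858 = 0.00096451; summing to 0.047454.
By Bayes' rule, P(r = 3 | data) = (0.015625) / (0.047454) = 0.32927.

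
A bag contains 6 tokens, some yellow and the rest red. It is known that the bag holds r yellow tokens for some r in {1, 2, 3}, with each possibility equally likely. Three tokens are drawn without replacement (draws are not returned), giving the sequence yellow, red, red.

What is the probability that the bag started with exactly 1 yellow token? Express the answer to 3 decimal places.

For each hypothesis, P(data | H) works out to: P(data | r = 1) = (1/6)(5/5)(4/4) = 1/6; P(data | r = 2) = (2/6)(4/5)(3/4) = 1/5; P(data | r = 3) = (3/6)(3/5)(2/4) = 3/20.
Weighting by the prior gives 1/3 · 1/6 = 1/18, 1/3 · 1/5 = 1/15, 1/3 · 3/20 = 1/20; these sum to 31/180.
So P(r = 1 | data) = (1/18) / (31/180) = 10/31.

0.323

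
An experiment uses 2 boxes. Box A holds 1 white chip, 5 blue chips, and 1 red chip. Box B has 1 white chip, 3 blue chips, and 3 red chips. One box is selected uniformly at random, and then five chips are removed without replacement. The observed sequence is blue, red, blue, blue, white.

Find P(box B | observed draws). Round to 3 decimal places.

0.231

Compute the likelihood of the observed sequence for each case: P(data | box A) = (5/7)(1/6)(4/5)(3/4)(1/3) = 1/42; P(data | box B) = (3/7)(3/6)(2/5)(1/4)(1/3) = 1/140.
Weighting by the prior gives 1/2 · 1/42 = 1/84, 1/2 · 1/140 = 1/280; with total 13/840.
So P(box B | data) = (1/280) / (13/840) = 3/13.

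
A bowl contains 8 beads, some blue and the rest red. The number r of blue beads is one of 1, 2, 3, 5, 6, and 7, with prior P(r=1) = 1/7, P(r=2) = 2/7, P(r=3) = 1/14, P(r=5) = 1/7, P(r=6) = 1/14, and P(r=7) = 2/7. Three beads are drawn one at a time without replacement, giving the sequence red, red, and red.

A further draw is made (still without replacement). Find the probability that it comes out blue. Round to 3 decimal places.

0.333

For each hypothesis, P(data | H) works out to: P(data | r = 1) = (7/8)(6/7)(5/6) = 5/8; P(data | r = 2) = (6/8)(5/7)(4/6) = 5/14; P(data | r = 3) = (5/8)(4/7)(3/6) = 5/28; P(data | r = 5) = (3/8)(2/7)(1/6) = 1/56; P(data | r = 6) = (2/8)(1/7)(0/6) = 0; P(data | r = 7) = (1/8)(0/7) = 0.
The prior-weighted likelihoods are 1/7 · 5/8 = 5/56, 2/7 · 5/14 = 5/49, 1/14 · 5/28 = 5/392, 1/7 · 1/56 = 1/392, 1/14 · 0 = 0, 2/7 · 0 = 0; summing to 81/392.
Normalising, the posterior is P(r = 1 | data) = 35/81, P(r = 2 | data) = 40/81, P(r = 3 | data) = 5/81, P(r = 5 | data) = 1/81, P(r = 6 | data) = 0, P(r = 7 | data) = 0.
The predictive probability is P(blue next | data) = (1/5)(35/81) + (2/5)(40/81) + (3/5)(5/81) + (1)(1/81) = 1/3.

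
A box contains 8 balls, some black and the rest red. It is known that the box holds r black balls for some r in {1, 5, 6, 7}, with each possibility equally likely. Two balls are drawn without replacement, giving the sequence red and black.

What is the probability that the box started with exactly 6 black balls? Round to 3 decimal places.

Under each hypothesis, the probability of the observed sequence is: P(data | r = 1) = (7/8)(1/7) = 1/8; P(data | r = 5) = (3/8)(5/7) = 15/56; P(data | r = 6) = (2/8)(6/7) = 3/14; P(data | r = 7) = (1/8)(7/7) = 1/8.
Weighting by the prior gives 1/4 · 1/8 = 1/32, 1/4 · 15/56 = 15/224, 1/4 · 3/14 = 3/56, 1/4 · 1/8 = 1/32; these sum to 41/224.
By Bayes' rule, P(r = 6 | data) = (3/56) / (41/224) = 12/41.

0.293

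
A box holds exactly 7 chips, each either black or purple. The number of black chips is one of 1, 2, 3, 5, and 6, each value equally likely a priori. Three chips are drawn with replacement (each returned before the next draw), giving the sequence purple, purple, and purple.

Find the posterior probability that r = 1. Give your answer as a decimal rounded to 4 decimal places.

Under each hypothesis, the probability of the observed sequence is: P(data | r = 1) = (6/7)(6/7)(6/7) = 0.62974; P(data | r = 2) = (5/7)(5/7)(5/7) = 0.36443; P(data | r = 3) = (4/7)(4/7)(4/7) = 0.18659; P(data | r = 5) = (2/7)(2/7)(2/7) = 0.023324; P(data | r = 6) = (1/7)(1/7)(1/7) = 0.0029155.
Multiplying each by its prior: 1/5 · 0.62974 = 0.12595, 1/5 · 0.36443 = 0.072886, 1/5 · 0.18659 = 0.037318, 1/5 · 0.023324 = 0.0046647, 1/5 · 0.0029155 = 0.00058309; with total 0.2414.
Hence P(r = 1 | data) = (0.12595) / (0.2414) = 0.52174.

0.5217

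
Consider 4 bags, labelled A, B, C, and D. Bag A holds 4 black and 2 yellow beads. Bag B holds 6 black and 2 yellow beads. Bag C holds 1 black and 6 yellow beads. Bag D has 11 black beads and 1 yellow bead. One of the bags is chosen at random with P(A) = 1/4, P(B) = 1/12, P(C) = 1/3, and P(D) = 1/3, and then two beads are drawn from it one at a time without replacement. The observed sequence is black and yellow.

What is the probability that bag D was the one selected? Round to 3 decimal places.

0.174

The likelihood of the observed sequence under each hypothesis: P(data | bag A) = (4/6)(2/5) = 0.26667; P(data | bag B) = (6/8)(2/7) = 0.21429; P(data | bag C) = (1/7)(6/6) = 0.14286; P(data | bag D) = (11/12)(1/11) = 0.083333.
Multiplying each by its prior: 1/4 · 0.26667 = 0.066667, 1/12 · 0.21429 = 0.017857, 1/3 · 0.14286 = 0.047619, 1/3 · 0.083333 = 0.027778; these sum to 0.15992.
So P(bag D | data) = (0.027778) / (0.15992) = 0.1737.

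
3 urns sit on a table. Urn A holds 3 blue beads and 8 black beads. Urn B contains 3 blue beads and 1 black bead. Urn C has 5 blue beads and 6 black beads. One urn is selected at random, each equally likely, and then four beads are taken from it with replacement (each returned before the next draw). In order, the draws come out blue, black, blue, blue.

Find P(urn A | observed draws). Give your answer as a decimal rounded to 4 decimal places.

0.0861

Compute the likelihood of the observed sequence for each case: P(data | urn A) = (3/11)(8/11)(3/11)(3/11) = 0.014753; P(data | urn B) = (3/4)(1/4)(3/4)(3/4) = 0.10547; P(data | urn C) = (5/11)(6/11)(5/11)(5/11) = 0.051226.
The prior-weighted likelihoods are 1/3 · 0.014753 = 0.0049177, 1/3 · 0.10547 = 0.035156, 1/3 · 0.051226 = 0.017075; summing to 0.057149.
Hence P(urn A | data) = (0.0049177) / (0.057149) = 0.08605.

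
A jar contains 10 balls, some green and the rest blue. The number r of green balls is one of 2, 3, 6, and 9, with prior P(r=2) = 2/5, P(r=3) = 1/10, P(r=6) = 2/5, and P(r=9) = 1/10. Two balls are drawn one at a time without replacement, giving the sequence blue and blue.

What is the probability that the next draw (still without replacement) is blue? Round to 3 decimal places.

0.657

Compute the likelihood of the observed sequence for each case: P(data | r = 2) = (8/10)(7/9) = 28/45; P(data | r = 3) = (7/10)(6/9) = 7/15; P(data | r = 6) = (4/10)(3/9) = 2/15; P(data | r = 9) = (1/10)(0/9) = 0.
The prior-weighted likelihoods are 2/5 · 28/45 = 56/225, 1/10 · 7/15 = 7/150, 2/5 · 2/15 = 4/75, 1/10 · 0 = 0; with total 157/450.
Normalising, the posterior is P(r = 2 | data) = 0.71338, P(r = 3 | data) = 0.13376, P(r = 6 | data) = 0.15287, P(r = 9 | data) = 0.
So P(blue next | data) = Σ P(blue next | H) P(H | data) = (3/4)(0.71338) + (5/8)(0.13376) + (1/4)(0.15287) = 0.65685.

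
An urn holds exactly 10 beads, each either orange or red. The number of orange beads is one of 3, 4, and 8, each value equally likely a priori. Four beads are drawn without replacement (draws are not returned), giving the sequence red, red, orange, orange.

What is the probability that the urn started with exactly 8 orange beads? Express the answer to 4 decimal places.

0.1547

Under each hypothesis, the probability of the observed sequence is: P(data | r = 3) = (7/10)(6/9)(3/8)(2/7) = 0.05; P(data | r = 4) = (6/10)(5/9)(4/8)(3/7) = 0.071429; P(data | r = 8) = (2/10)(1/9)(8/8)(7/7) = 0.022222.
Weighting by the prior gives 1/3 · 0.05 = 0.016667, 1/3 · 0.071429 = 0.02381, 1/3 · 0.022222 = 0.0074074; these sum to 0.047884.
Therefore the posterior P(r = 8 | data) = (0.0074074) / (0.047884) = 0.1547.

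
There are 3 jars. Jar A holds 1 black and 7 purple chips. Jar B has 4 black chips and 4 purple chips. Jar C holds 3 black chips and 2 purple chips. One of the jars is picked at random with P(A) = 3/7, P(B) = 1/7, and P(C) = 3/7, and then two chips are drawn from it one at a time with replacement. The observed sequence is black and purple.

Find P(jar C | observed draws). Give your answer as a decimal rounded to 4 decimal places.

0.5546

For each hypothesis, P(data | H) works out to: P(data | jar A) = (1/8)(7/8) = 0.10938; P(data | jar B) = (4/8)(4/8) = 0.25; P(data | jar C) = (3/5)(2/5) = 0.24.
Weighting by the prior gives 3/7 · 0.10938 = 0.046875, 1/7 · 0.25 = 0.035714, 3/7 · 0.24 = 0.10286; these sum to 0.18545.
Hence P(jar C | data) = (0.10286) / (0.18545) = 0.55465.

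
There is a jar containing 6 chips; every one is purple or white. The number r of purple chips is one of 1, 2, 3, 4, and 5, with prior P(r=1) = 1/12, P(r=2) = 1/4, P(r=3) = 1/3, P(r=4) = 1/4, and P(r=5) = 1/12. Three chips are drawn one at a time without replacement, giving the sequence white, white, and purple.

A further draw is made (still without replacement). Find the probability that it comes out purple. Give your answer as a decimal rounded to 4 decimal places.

Compute the likelihood of the observed sequence for each case: P(data | r = 1) = (5/6)(4/5)(1/4) = 1/6; P(data | r = 2) = (4/6)(3/5)(2/4) = 1/5; P(data | r = 3) = (3/6)(2/5)(3/4) = 3/20; P(data | r = 4) = (2/6)(1/5)(4/4) = 1/15; P(data | r = 5) = (1/6)(0/5) = 0.
The prior-weighted likelihoods are 1/12 · 1/6 = 1/72, 1/4 · 1/5 = 1/20, 1/3 · 3/20 = 1/20, 1/4 · 1/15 = 1/60, 1/12 · 0 = 0; with total 47/360.
Normalising, the posterior is P(r = 1 | data) = 5/47, P(r = 2 | data) = 18/47, P(r = 3 | data) = 18/47, P(r = 4 | data) = 6/47, P(r = 5 | data) = 0.
The predictive probability is P(purple next | data) = (0)(5/47) + (1/3)(18/47) + (2/3)(18/47) + (1)(6/47) = 24/47.

0.5106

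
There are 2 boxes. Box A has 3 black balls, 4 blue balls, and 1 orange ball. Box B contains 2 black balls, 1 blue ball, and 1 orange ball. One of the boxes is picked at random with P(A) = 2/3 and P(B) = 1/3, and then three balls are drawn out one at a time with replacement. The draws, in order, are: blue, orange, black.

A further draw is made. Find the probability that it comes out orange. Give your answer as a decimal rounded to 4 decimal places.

For each hypothesis, P(data | H) works out to: P(data | box A) = (4/8)(1/8)(3/8) = 3/128; P(data | box B) = (1/4)(1/4)(2/4) = 1/32.
Multiplying each by its prior: 2/3 · 3/128 = 1/64, 1/3 · 1/32 = 1/96; summing to 5/192.
Normalising, the posterior is P(box A | data) = 3/5, P(box B | data) = 2/5.
The predictive probability is P(orange next | data) = (1/8)(3/5) + (1/4)(2/5) = 7/40.

0.1750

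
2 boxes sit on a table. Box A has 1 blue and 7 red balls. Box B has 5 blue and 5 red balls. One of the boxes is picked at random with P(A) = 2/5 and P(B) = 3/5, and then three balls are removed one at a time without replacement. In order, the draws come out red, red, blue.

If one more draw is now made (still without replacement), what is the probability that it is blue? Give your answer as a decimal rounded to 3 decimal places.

Compute the likelihood of the observed sequence for each case: P(data | box A) = (7/8)(6/7)(1/6) = 1/8; P(data | box B) = (5/10)(4/9)(5/8) = 5/36.
Multiplying each by its prior: 2/5 · 1/8 = 1/20, 3/5 · 5/36 = 1/12; summing to 2/15.
Normalising, the posterior is P(box A | data) = 3/8, P(box B | data) = 5/8.
The predictive probability is P(blue next | data) = (0)(3/8) + (4/7)(5/8) = 5/14.

0.357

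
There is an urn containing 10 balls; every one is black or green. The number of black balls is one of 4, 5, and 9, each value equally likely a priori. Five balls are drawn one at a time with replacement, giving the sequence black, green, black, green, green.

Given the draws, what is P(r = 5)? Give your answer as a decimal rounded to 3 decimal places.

0.469

Under each hypothesis, the probability of the observed sequence is: P(data | r = 4) = (4/10)(6/10)(4/10)(6/10)(6/10) = 0.03456; P(data | r = 5) = (5/10)(5/10)(5/10)(5/10)(5/10) = 0.03125; P(data | r = 9) = (9/10)(1/10)(9/10)(1/10)(1/10) = 0.00081.
Weighting by the prior gives 1/3 · 0.03456 = 0.01152, 1/3 · 0.03125 = 0.010417, 1/3 · 0.00081 = 0.00027; summing to 0.022207.
Therefore the posterior P(r = 5 | data) = (0.010417) / (0.022207) = 0.46908.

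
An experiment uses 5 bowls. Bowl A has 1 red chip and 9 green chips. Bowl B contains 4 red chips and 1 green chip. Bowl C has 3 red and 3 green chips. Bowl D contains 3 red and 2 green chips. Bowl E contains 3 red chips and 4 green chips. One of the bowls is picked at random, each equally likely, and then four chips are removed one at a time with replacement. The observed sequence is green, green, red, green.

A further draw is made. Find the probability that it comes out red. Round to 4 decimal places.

For each hypothesis, P(data | H) works out to: P(data | bowl A) = (9/10)(9/10)(1/10)(9/10) = 0.0729; P(data | bowl B) = (1/5)(1/5)(4/5)(1/5) = 0.0064; P(data | bowl C) = (3/6)(3/6)(3/6)(3/6) = 0.0625; P(data | bowl D) = (2/5)(2/5)(3/5)(2/5) = 0.0384; P(data | bowl E) = (4/7)(4/7)(3/7)(4/7) = 0.079967.
Weighting by the prior gives 1/5 · 0.0729 = 0.01458, 1/5 · 0.0064 = 0.00128, 1/5 · 0.0625 = 0.0125, 1/5 · 0.0384 = 0.00768, 1/5 · 0.079967 = 0.015993; these sum to 0.052033.
Normalising, the posterior is P(bowl A | data) = 0.2802, P(bowl B | data) = 0.0246, P(bowl C | data) = 0.24023, P(bowl D | data) = 0.1476, P(bowl E | data) = 0.30737.
So P(red next | data) = Σ P(red next | H) P(H | data) = (1/10)(0.2802) + (4/5)(0.0246) + (1/2)(0.24023) + (3/5)(0.1476) + (3/7)(0.30737) = 0.3881.

0.3881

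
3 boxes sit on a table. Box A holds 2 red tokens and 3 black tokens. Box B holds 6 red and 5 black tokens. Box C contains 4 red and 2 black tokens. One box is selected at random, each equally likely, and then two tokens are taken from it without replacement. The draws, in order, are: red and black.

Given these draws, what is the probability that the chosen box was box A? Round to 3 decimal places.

0.357

Under each hypothesis, the probability of the observed sequence is: P(data | box A) = (2/5)(3/4) = 3/10; P(data | box B) = (6/11)(5/10) = 3/11; P(data | box C) = (4/6)(2/5) = 4/15.
Multiplying each by its prior: 1/3 · 3/10 = 1/10, 1/3 · 3/11 = 1/11, 1/3 · 4/15 = 4/45; these sum to 277/990.
Therefore the posterior P(box A | data) = (1/10) / (277/990) = 99/277.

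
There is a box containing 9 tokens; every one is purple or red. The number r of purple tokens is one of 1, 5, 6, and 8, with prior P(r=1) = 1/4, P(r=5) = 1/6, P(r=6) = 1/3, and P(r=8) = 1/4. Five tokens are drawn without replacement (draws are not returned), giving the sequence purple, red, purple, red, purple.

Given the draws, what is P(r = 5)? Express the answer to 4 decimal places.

For each hypothesis, P(data | H) works out to: P(data | r = 1) = (1/9)(8/8)(0/7) = 0; P(data | r = 5) = (5/9)(4/8)(4/7)(3/6)(3/5) = 1/21; P(data | r = 6) = (6/9)(3/8)(5/7)(2/6)(4/5) = 1/21; P(data | r = 8) = (8/9)(1/8)(7/7)(0/6) = 0.
The prior-weighted likelihoods are 1/4 · 0 = 0, 1/6 · 1/21 = 1/126, 1/3 · 1/21 = 1/63, 1/4 · 0 = 0; these sum to 1/42.
Hence P(r = 5 | data) = (1/126) / (1/42) = 1/3.

0.3333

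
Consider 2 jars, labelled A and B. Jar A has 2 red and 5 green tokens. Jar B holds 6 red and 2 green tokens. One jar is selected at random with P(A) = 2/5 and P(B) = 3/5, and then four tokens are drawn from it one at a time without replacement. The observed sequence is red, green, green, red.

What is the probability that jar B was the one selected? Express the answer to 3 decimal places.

0.529

Compute the likelihood of the observed sequence for each case: P(data | jar A) = (2/7)(5/6)(4/5)(1/4) = 1/21; P(data | jar B) = (6/8)(2/7)(1/6)(5/5) = 1/28.
Weighting by the prior gives 2/5 · 1/21 = 2/105, 3/5 · 1/28 = 3/140; with total 17/420.
By Bayes' rule, P(jar B | data) = (3/140) / (17/420) = 9/17.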